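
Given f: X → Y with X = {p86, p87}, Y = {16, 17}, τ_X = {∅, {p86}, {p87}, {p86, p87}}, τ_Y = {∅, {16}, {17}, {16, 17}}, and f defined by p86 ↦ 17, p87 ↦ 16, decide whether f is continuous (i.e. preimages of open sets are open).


f IS continuous.

Compute f^{-1}(U) for each U ∈ τ_Y:
  U = ∅: f^{-1}(U) = ∅ ∈ τ_X ✓.
  U = {16}: f^{-1}(U) = {p87} ∈ τ_X ✓.
  U = {17}: f^{-1}(U) = {p86} ∈ τ_X ✓.
  U = {16, 17}: f^{-1}(U) = {p86, p87} ∈ τ_X ✓.
Every preimage lies in τ_X, so f IS continuous.


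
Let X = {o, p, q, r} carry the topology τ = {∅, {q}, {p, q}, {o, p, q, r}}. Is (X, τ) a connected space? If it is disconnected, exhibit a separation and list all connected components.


(X, τ) is connected.

Find clopen sets (U ∈ τ with X ∖ U ∈ τ):
  U = ∅, X ∖ U = {o, p, q, r} — both open, so U is clopen.
  U = {o, p, q, r}, X ∖ U = ∅ — both open, so U is clopen.
Only trivial clopens (∅ and X) exist, so (X, τ) is connected.
Compute connected components by grouping points that agree on all clopens:
  component: {o, p, q, r}


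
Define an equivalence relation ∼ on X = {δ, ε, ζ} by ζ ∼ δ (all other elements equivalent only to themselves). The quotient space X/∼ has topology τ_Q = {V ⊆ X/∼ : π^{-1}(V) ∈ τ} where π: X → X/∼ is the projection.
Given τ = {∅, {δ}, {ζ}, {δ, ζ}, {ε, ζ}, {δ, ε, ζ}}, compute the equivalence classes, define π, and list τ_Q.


X/∼ = {[δ=ζ], [ε]}; |τ_Q| = 3.

Equivalence classes: [δ=ζ], [ε].
Quotient map π: X → X/∼ sends δ ↦ [δ=ζ], ε ↦ [ε], ζ ↦ [δ=ζ].
For each subset V ⊆ X/∼, compute π^{-1}(V) ⊆ X and check whether π^{-1}(V) ∈ τ. V is open in τ_Q iff π^{-1}(V) ∈ τ.
  V = {}: π^{-1}(V) = ∅ ∈ τ ✓.
  V = {[δ=ζ]}: π^{-1}(V) = {δ, ζ} ∈ τ ✓.
  V = {[ε]}: π^{-1}(V) = {ε} ∉ τ ✗.
  V = {[δ=ζ], [ε]}: π^{-1}(V) = {δ, ε, ζ} ∈ τ ✓.
Open sets in the quotient: τ_Q = {{}, {[δ=ζ]}, {[δ=ζ], [ε]}} (3 elements).


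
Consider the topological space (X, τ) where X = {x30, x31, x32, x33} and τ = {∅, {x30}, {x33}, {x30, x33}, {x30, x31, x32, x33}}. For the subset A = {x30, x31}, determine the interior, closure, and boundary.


int(A) = {x30}, cl(A) = {x30, x31, x32}, ∂A = {x31, x32}.

Closed sets in (X, τ) are complements of opens:
  closed(X, τ) = {∅, {x31, x32}, {x30, x31, x32}, {x31, x32, x33}, {x30, x31, x32, x33}}.
int(A) = ⋃ {U ∈ τ : U ⊆ A}. Opens contained in A: ∅, {x30}.
Taking the union of these: int(A) = {x30}.
cl(A) = ⋂ {C closed : A ⊆ C}. Closed sets containing A: {x30, x31, x32}, {x30, x31, x32, x33}.
Intersecting these: cl(A) = {x30, x31, x32}.
∂A = cl(A) ∖ int(A) = {x30, x31, x32} ∖ {x30} = {x31, x32}.


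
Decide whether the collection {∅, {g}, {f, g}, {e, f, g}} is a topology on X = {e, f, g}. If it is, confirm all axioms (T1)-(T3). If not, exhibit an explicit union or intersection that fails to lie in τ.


τ IS a topology on X.

Axiom (T1): ∅ ∈ τ? Yes; X ∈ τ? Yes.
Axiom (T2/T3): check pairwise unions and intersections of members of τ.
All pairwise intersections and unions checked — each lies in τ. Therefore τ satisfies (T1), (T2), (T3): it IS a topology on X.


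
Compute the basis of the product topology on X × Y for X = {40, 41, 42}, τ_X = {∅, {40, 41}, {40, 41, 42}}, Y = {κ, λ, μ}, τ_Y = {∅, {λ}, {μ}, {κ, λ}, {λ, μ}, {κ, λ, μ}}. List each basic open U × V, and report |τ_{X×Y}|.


Basis B = {∅ × ∅, {40, 41} × {λ}, {40, 41} × {μ}, {40, 41, 42} × {λ}, {40, 41, 42} × {μ}, {40, 41} × {κ, λ}, {40, 41} × {λ, μ}, {40, 41} × {κ, λ, μ}, {40, 41, 42} × {κ, λ}, {40, 41, 42} × {λ, μ}, {40, 41, 42} × {κ, λ, μ}}; |τ_{X×Y}| = 18.

Enumerate products U × V with U ∈ τ_X, V ∈ τ_Y (deduplicated):
  ∅ × ∅ = {} (∅)
  {40, 41} × {λ} = {(40,λ), (41,λ)}
  {40, 41} × {μ} = {(40,μ), (41,μ)}
  {40, 41, 42} × {λ} = {(40,λ), (41,λ), (42,λ)}
  {40, 41, 42} × {μ} = {(40,μ), (41,μ), (42,μ)}
  {40, 41} × {κ, λ} = {(40,κ), (40,λ), (41,κ), (41,λ)}
  {40, 41} × {λ, μ} = {(40,λ), (40,μ), (41,λ), (41,μ)}
  {40, 41} × {κ, λ, μ} = {(40,κ), (40,λ), (40,μ), (41,κ), (41,λ), (41,μ)}
  {40, 41, 42} × {κ, λ} = {(40,κ), (40,λ), (41,κ), (41,λ), (42,κ), (42,λ)}
  {40, 41, 42} × {λ, μ} = {(40,λ), (40,μ), (41,λ), (41,μ), (42,λ), (42,μ)}
  {40, 41, 42} × {κ, λ, μ} = {(40,κ), (40,λ), (40,μ), (41,κ), (41,λ), (41,μ), (42,κ), (42,λ), (42,μ)}
These 11 distinct sets form the basis B.
Close under arbitrary unions to get τ_{X×Y}; counting gives |τ_{X×Y}| = 18.


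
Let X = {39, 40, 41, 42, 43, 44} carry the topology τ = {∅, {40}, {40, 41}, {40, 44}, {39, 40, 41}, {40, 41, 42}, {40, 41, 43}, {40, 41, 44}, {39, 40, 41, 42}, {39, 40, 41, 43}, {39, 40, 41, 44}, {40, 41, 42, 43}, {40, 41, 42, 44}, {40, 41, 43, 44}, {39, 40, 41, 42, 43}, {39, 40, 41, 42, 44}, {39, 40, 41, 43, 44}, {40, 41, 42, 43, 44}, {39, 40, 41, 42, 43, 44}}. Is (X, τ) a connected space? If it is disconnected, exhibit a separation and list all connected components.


(X, τ) is connected.

Find clopen sets (U ∈ τ with X ∖ U ∈ τ):
  U = ∅, X ∖ U = {39, 40, 41, 42, 43, 44} — both open, so U is clopen.
  U = {39, 40, 41, 42, 43, 44}, X ∖ U = ∅ — both open, so U is clopen.
Only trivial clopens (∅ and X) exist, so (X, τ) is connected.
Compute connected components by grouping points that agree on all clopens:
  component: {39, 40, 41, 42, 43, 44}


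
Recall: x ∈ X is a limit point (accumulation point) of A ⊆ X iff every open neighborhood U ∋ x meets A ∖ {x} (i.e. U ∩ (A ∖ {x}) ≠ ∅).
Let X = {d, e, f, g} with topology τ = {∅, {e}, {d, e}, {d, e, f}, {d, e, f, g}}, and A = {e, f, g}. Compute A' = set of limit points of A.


A' = {d, f, g}

For each x ∈ X, list the open sets U ∈ τ with x ∈ U, then check whether U ∩ (A ∖ {x}) ≠ ∅ for every such U.
  x = d: opens ∋ x are {d, e}, {d, e, f}, {d, e, f, g}; each meets A ∖ {d}, so x IS a limit point.
  x = e: open {e} ∋ x has {e} ∩ (A ∖ {e}) = ∅, so x is NOT a limit point.
  x = f: opens ∋ x are {d, e, f}, {d, e, f, g}; each meets A ∖ {f}, so x IS a limit point.
  x = g: opens ∋ x are {d, e, f, g}; each meets A ∖ {g}, so x IS a limit point.
Collecting: A' = {d, f, g}.


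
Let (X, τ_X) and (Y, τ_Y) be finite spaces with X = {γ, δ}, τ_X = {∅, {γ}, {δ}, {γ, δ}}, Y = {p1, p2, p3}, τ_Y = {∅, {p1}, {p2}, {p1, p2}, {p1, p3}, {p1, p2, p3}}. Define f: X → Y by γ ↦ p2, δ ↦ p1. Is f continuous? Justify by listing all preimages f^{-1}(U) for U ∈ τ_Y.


f IS continuous.

Compute f^{-1}(U) for each U ∈ τ_Y:
  U = ∅: f^{-1}(U) = ∅ ∈ τ_X ✓.
  U = {p1}: f^{-1}(U) = {δ} ∈ τ_X ✓.
  U = {p2}: f^{-1}(U) = {γ} ∈ τ_X ✓.
  U = {p1, p2}: f^{-1}(U) = {γ, δ} ∈ τ_X ✓.
  U = {p1, p3}: f^{-1}(U) = {δ} ∈ τ_X ✓.
  U = {p1, p2, p3}: f^{-1}(U) = {γ, δ} ∈ τ_X ✓.
Every preimage lies in τ_X, so f IS continuous.


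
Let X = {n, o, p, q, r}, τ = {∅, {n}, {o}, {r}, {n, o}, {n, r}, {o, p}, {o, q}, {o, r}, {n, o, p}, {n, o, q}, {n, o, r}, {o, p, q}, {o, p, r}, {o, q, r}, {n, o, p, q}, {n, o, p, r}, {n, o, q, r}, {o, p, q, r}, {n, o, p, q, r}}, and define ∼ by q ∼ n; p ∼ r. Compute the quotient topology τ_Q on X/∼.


X/∼ = {[n=q], [o], [p=r]}; |τ_Q| = 5.

Equivalence classes: [n=q], [o], [p=r].
Quotient map π: X → X/∼ sends n ↦ [n=q], o ↦ [o], p ↦ [p=r], q ↦ [n=q], r ↦ [p=r].
For each subset V ⊆ X/∼, compute π^{-1}(V) ⊆ X and check whether π^{-1}(V) ∈ τ. V is open in τ_Q iff π^{-1}(V) ∈ τ.
  V = {}: π^{-1}(V) = ∅ ∈ τ ✓.
  V = {[n=q]}: π^{-1}(V) = {n, q} ∉ τ ✗.
  V = {[o]}: π^{-1}(V) = {o} ∈ τ ✓.
  V = {[n=q], [o]}: π^{-1}(V) = {n, o, q} ∈ τ ✓.
  V = {[p=r]}: π^{-1}(V) = {p, r} ∉ τ ✗.
  V = {[n=q], [p=r]}: π^{-1}(V) = {n, p, q, r} ∉ τ ✗.
  V = {[o], [p=r]}: π^{-1}(V) = {o, p, r} ∈ τ ✓.
  V = {[n=q], [o], [p=r]}: π^{-1}(V) = {n, o, p, q, r} ∈ τ ✓.
Open sets in the quotient: τ_Q = {{}, {[o]}, {[n=q], [o]}, {[o], [p=r]}, {[n=q], [o], [p=r]}} (5 elements).


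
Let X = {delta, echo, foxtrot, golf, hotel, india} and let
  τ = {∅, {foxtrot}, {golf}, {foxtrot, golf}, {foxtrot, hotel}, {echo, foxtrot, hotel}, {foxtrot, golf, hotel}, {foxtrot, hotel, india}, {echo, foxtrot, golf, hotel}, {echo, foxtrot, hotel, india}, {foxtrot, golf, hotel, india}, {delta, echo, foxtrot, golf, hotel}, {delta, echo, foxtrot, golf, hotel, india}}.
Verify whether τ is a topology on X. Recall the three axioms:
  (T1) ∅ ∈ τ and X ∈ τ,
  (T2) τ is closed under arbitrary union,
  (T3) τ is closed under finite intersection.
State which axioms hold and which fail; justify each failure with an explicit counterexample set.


τ is NOT a topology on X.

Axiom (T1): ∅ ∈ τ? Yes; X ∈ τ? Yes.
Axiom (T2/T3): check pairwise unions and intersections of members of τ.
Counterexample for (T2): {golf} ∪ {echo, foxtrot, hotel, india} = {echo, foxtrot, golf, hotel, india} ∉ τ. Therefore τ is NOT a topology.


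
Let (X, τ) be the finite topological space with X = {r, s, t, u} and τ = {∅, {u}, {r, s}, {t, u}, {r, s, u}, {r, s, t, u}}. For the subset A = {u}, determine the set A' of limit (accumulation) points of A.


A' = {t}

For each x ∈ X, list the open sets U ∈ τ with x ∈ U, then check whether U ∩ (A ∖ {x}) ≠ ∅ for every such U.
  x = r: open {r, s} ∋ x has {r, s} ∩ (A ∖ {r}) = ∅, so x is NOT a limit point.
  x = s: open {r, s} ∋ x has {r, s} ∩ (A ∖ {s}) = ∅, so x is NOT a limit point.
  x = t: opens ∋ x are {t, u}, {r, s, t, u}; each meets A ∖ {t}, so x IS a limit point.
  x = u: open {u} ∋ x has {u} ∩ (A ∖ {u}) = ∅, so x is NOT a limit point.
Collecting: A' = {t}.


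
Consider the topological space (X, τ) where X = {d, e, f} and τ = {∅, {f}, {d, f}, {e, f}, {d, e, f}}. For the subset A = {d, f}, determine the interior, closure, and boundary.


int(A) = {d, f}, cl(A) = {d, e, f}, ∂A = {e}.

Closed sets in (X, τ) are complements of opens:
  closed(X, τ) = {∅, {d}, {e}, {d, e}, {d, e, f}}.
int(A) = ⋃ {U ∈ τ : U ⊆ A}. Opens contained in A: ∅, {f}, {d, f}.
Taking the union of these: int(A) = {d, f}.
cl(A) = ⋂ {C closed : A ⊆ C}. Closed sets containing A: {d, e, f}.
Intersecting these: cl(A) = {d, e, f}.
∂A = cl(A) ∖ int(A) = {d, e, f} ∖ {d, f} = {e}.


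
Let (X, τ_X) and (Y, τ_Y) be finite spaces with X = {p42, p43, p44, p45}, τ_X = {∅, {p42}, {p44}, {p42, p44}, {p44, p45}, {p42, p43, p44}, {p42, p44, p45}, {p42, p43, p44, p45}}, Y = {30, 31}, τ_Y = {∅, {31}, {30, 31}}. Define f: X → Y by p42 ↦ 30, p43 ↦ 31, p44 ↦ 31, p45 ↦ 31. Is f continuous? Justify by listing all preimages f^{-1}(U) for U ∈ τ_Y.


f is NOT continuous.

Compute f^{-1}(U) for each U ∈ τ_Y:
  U = ∅: f^{-1}(U) = ∅ ∈ τ_X ✓.
  U = {31}: f^{-1}(U) = {p43, p44, p45} ∉ τ_X ✗.
  U = {30, 31}: f^{-1}(U) = {p42, p43, p44, p45} ∈ τ_X ✓.
Found U = {31} with f^{-1}(U) = {p43, p44, p45} not in τ_X. Therefore f is NOT continuous.


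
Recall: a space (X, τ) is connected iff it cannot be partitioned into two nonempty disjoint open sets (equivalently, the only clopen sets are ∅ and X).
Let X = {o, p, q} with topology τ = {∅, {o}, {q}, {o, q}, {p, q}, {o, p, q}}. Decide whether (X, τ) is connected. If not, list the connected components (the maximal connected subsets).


(X, τ) is disconnected; components = [{o}, {p, q}].

Find clopen sets (U ∈ τ with X ∖ U ∈ τ):
  U = ∅, X ∖ U = {o, p, q} — both open, so U is clopen.
  U = {o}, X ∖ U = {p, q} — both open, so U is clopen.
  U = {p, q}, X ∖ U = {o} — both open, so U is clopen.
  U = {o, p, q}, X ∖ U = ∅ — both open, so U is clopen.
Nontrivial clopen(s) exist: e.g. {p, q}. So (X, τ) is disconnected.
Compute connected components by grouping points that agree on all clopens:
  component: {o}
  component: {p, q}


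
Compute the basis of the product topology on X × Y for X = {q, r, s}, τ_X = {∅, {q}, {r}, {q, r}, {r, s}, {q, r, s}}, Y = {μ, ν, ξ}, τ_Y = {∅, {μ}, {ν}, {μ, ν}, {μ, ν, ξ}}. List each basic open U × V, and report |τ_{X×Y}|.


Basis B = {∅ × ∅, {q} × {μ}, {q} × {ν}, {r} × {μ}, {r} × {ν}, {q} × {μ, ν}, {q, r} × {μ}, {q, r} × {ν}, {r} × {μ, ν}, {r, s} × {μ}, {r, s} × {ν}, {q} × {μ, ν, ξ}, {q, r, s} × {μ}, {q, r, s} × {ν}, {r} × {μ, ν, ξ}, {q, r} × {μ, ν}, {r, s} × {μ, ν}, {q, r} × {μ, ν, ξ}, {q, r, s} × {μ, ν}, {r, s} × {μ, ν, ξ}, {q, r, s} × {μ, ν, ξ}}; |τ_{X×Y}| = 70.

Enumerate products U × V with U ∈ τ_X, V ∈ τ_Y (deduplicated):
  ∅ × ∅ = {} (∅)
  {q} × {μ} = {(q,μ)}
  {q} × {ν} = {(q,ν)}
  {r} × {μ} = {(r,μ)}
  {r} × {ν} = {(r,ν)}
  {q} × {μ, ν} = {(q,μ), (q,ν)}
  {q, r} × {μ} = {(q,μ), (r,μ)}
  {q, r} × {ν} = {(q,ν), (r,ν)}
  {r} × {μ, ν} = {(r,μ), (r,ν)}
  {r, s} × {μ} = {(r,μ), (s,μ)}
  {r, s} × {ν} = {(r,ν), (s,ν)}
  {q} × {μ, ν, ξ} = {(q,μ), (q,ν), (q,ξ)}
  {q, r, s} × {μ} = {(q,μ), (r,μ), (s,μ)}
  {q, r, s} × {ν} = {(q,ν), (r,ν), (s,ν)}
  {r} × {μ, ν, ξ} = {(r,μ), (r,ν), (r,ξ)}
  {q, r} × {μ, ν} = {(q,μ), (q,ν), (r,μ), (r,ν)}
  {r, s} × {μ, ν} = {(r,μ), (r,ν), (s,μ), (s,ν)}
  {q, r} × {μ, ν, ξ} = {(q,μ), (q,ν), (q,ξ), (r,μ), (r,ν), (r,ξ)}
  {q, r, s} × {μ, ν} = {(q,μ), (q,ν), (r,μ), (r,ν), (s,μ), (s,ν)}
  {r, s} × {μ, ν, ξ} = {(r,μ), (r,ν), (r,ξ), (s,μ), (s,ν), (s,ξ)}
  {q, r, s} × {μ, ν, ξ} = {(q,μ), (q,ν), (q,ξ), (r,μ), (r,ν), (r,ξ), (s,μ), (s,ν), (s,ξ)}
These 21 distinct sets form the basis B.
Close under arbitrary unions to get τ_{X×Y}; counting gives |τ_{X×Y}| = 70.


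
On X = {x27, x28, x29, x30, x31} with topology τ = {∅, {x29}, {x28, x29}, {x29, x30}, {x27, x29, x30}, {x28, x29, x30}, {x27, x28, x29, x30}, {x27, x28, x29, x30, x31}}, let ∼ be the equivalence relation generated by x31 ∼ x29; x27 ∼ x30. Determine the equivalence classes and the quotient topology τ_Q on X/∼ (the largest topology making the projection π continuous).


X/∼ = {[x27=x30], [x28], [x29=x31]}; |τ_Q| = 2.

Equivalence classes: [x27=x30], [x28], [x29=x31].
Quotient map π: X → X/∼ sends x27 ↦ [x27=x30], x28 ↦ [x28], x29 ↦ [x29=x31], x30 ↦ [x27=x30], x31 ↦ [x29=x31].
For each subset V ⊆ X/∼, compute π^{-1}(V) ⊆ X and check whether π^{-1}(V) ∈ τ. V is open in τ_Q iff π^{-1}(V) ∈ τ.
  V = {}: π^{-1}(V) = ∅ ∈ τ ✓.
  V = {[x27=x30]}: π^{-1}(V) = {x27, x30} ∉ τ ✗.
  V = {[x28]}: π^{-1}(V) = {x28} ∉ τ ✗.
  V = {[x27=x30], [x28]}: π^{-1}(V) = {x27, x28, x30} ∉ τ ✗.
  V = {[x29=x31]}: π^{-1}(V) = {x29, x31} ∉ τ ✗.
  V = {[x27=x30], [x29=x31]}: π^{-1}(V) = {x27, x29, x30, x31} ∉ τ ✗.
  V = {[x28], [x29=x31]}: π^{-1}(V) = {x28, x29, x31} ∉ τ ✗.
  V = {[x27=x30], [x28], [x29=x31]}: π^{-1}(V) = {x27, x28, x29, x30, x31} ∈ τ ✓.
Open sets in the quotient: τ_Q = {{}, {[x27=x30], [x28], [x29=x31]}} (2 elements).


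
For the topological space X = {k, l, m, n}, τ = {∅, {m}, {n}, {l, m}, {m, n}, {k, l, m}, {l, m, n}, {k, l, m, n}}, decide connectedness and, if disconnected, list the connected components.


(X, τ) is disconnected; components = [{n}, {k, l, m}].

Find clopen sets (U ∈ τ with X ∖ U ∈ τ):
  U = ∅, X ∖ U = {k, l, m, n} — both open, so U is clopen.
  U = {n}, X ∖ U = {k, l, m} — both open, so U is clopen.
  U = {k, l, m}, X ∖ U = {n} — both open, so U is clopen.
  U = {k, l, m, n}, X ∖ U = ∅ — both open, so U is clopen.
Nontrivial clopen(s) exist: e.g. {k, l, m}. So (X, τ) is disconnected.
Compute connected components by grouping points that agree on all clopens:
  component: {n}
  component: {k, l, m}


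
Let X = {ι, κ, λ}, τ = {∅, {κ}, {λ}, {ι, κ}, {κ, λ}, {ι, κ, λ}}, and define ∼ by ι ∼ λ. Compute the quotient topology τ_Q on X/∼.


X/∼ = {[ι=λ], [κ]}; |τ_Q| = 3.

Equivalence classes: [ι=λ], [κ].
Quotient map π: X → X/∼ sends ι ↦ [ι=λ], κ ↦ [κ], λ ↦ [ι=λ].
For each subset V ⊆ X/∼, compute π^{-1}(V) ⊆ X and check whether π^{-1}(V) ∈ τ. V is open in τ_Q iff π^{-1}(V) ∈ τ.
  V = {}: π^{-1}(V) = ∅ ∈ τ ✓.
  V = {[ι=λ]}: π^{-1}(V) = {ι, λ} ∉ τ ✗.
  V = {[κ]}: π^{-1}(V) = {κ} ∈ τ ✓.
  V = {[ι=λ], [κ]}: π^{-1}(V) = {ι, κ, λ} ∈ τ ✓.
Open sets in the quotient: τ_Q = {{}, {[κ]}, {[ι=λ], [κ]}} (3 elements).


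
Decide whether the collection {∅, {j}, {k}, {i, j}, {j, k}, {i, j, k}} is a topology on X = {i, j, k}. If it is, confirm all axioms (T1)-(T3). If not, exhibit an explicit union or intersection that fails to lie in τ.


τ IS a topology on X.

Axiom (T1): ∅ ∈ τ? Yes; X ∈ τ? Yes.
Axiom (T2/T3): check pairwise unions and intersections of members of τ.
All pairwise intersections and unions checked — each lies in τ. Therefore τ satisfies (T1), (T2), (T3): it IS a topology on X.


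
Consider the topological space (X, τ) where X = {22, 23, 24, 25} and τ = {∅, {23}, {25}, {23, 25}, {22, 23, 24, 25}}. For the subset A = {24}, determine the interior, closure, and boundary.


int(A) = ∅, cl(A) = {22, 24}, ∂A = {22, 24}.

Closed sets in (X, τ) are complements of opens:
  closed(X, τ) = {∅, {22, 24}, {22, 23, 24}, {22, 24, 25}, {22, 23, 24, 25}}.
int(A) = ⋃ {U ∈ τ : U ⊆ A}. Opens contained in A: ∅.
Taking the union of these: int(A) = ∅.
cl(A) = ⋂ {C closed : A ⊆ C}. Closed sets containing A: {22, 24}, {22, 23, 24}, {22, 24, 25}, {22, 23, 24, 25}.
Intersecting these: cl(A) = {22, 24}.
∂A = cl(A) ∖ int(A) = {22, 24} ∖ ∅ = {22, 24}.


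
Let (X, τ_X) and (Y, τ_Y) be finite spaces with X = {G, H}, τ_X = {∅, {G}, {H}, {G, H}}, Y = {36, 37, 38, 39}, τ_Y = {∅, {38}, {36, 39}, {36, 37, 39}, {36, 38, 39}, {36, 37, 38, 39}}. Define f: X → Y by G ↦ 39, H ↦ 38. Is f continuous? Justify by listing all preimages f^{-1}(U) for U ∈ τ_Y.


f IS continuous.

Compute f^{-1}(U) for each U ∈ τ_Y:
  U = ∅: f^{-1}(U) = ∅ ∈ τ_X ✓.
  U = {38}: f^{-1}(U) = {H} ∈ τ_X ✓.
  U = {36, 39}: f^{-1}(U) = {G} ∈ τ_X ✓.
  U = {36, 37, 39}: f^{-1}(U) = {G} ∈ τ_X ✓.
  U = {36, 38, 39}: f^{-1}(U) = {G, H} ∈ τ_X ✓.
  U = {36, 37, 38, 39}: f^{-1}(U) = {G, H} ∈ τ_X ✓.
Every preimage lies in τ_X, so f IS continuous.


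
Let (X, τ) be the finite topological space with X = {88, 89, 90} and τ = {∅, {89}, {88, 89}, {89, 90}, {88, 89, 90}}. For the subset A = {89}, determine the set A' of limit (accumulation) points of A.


A' = {88, 90}

For each x ∈ X, list the open sets U ∈ τ with x ∈ U, then check whether U ∩ (A ∖ {x}) ≠ ∅ for every such U.
  x = 88: opens ∋ x are {88, 89}, {88, 89, 90}; each meets A ∖ {88}, so x IS a limit point.
  x = 89: open {89} ∋ x has {89} ∩ (A ∖ {89}) = ∅, so x is NOT a limit point.
  x = 90: opens ∋ x are {89, 90}, {88, 89, 90}; each meets A ∖ {90}, so x IS a limit point.
Collecting: A' = {88, 90}.


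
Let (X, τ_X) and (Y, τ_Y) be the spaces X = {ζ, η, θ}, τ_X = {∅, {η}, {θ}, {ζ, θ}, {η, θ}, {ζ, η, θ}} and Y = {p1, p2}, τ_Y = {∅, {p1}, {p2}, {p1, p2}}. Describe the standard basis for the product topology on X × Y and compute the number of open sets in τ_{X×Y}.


Basis B = {∅ × ∅, {η} × {p1}, {η} × {p2}, {θ} × {p1}, {θ} × {p2}, {ζ, θ} × {p1}, {ζ, θ} × {p2}, {η} × {p1, p2}, {η, θ} × {p1}, {η, θ} × {p2}, {θ} × {p1, p2}, {ζ, η, θ} × {p1}, {ζ, η, θ} × {p2}, {ζ, θ} × {p1, p2}, {η, θ} × {p1, p2}, {ζ, η, θ} × {p1, p2}}; |τ_{X×Y}| = 36.

Enumerate products U × V with U ∈ τ_X, V ∈ τ_Y (deduplicated):
  ∅ × ∅ = {} (∅)
  {η} × {p1} = {(η,p1)}
  {η} × {p2} = {(η,p2)}
  {θ} × {p1} = {(θ,p1)}
  {θ} × {p2} = {(θ,p2)}
  {ζ, θ} × {p1} = {(ζ,p1), (θ,p1)}
  {ζ, θ} × {p2} = {(ζ,p2), (θ,p2)}
  {η} × {p1, p2} = {(η,p1), (η,p2)}
  {η, θ} × {p1} = {(η,p1), (θ,p1)}
  {η, θ} × {p2} = {(η,p2), (θ,p2)}
  {θ} × {p1, p2} = {(θ,p1), (θ,p2)}
  {ζ, η, θ} × {p1} = {(ζ,p1), (η,p1), (θ,p1)}
  {ζ, η, θ} × {p2} = {(ζ,p2), (η,p2), (θ,p2)}
  {ζ, θ} × {p1, p2} = {(ζ,p1), (ζ,p2), (θ,p1), (θ,p2)}
  {η, θ} × {p1, p2} = {(η,p1), (η,p2), (θ,p1), (θ,p2)}
  {ζ, η, θ} × {p1, p2} = {(ζ,p1), (ζ,p2), (η,p1), (η,p2), (θ,p1), (θ,p2)}
These 16 distinct sets form the basis B.
Close under arbitrary unions to get τ_{X×Y}; counting gives |τ_{X×Y}| = 36.


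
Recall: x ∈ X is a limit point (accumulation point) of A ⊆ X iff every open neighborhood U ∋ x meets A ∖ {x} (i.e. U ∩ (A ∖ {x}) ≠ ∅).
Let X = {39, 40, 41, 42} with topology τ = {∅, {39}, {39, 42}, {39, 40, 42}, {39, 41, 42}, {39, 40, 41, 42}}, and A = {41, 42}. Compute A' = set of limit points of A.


A' = {40, 41}

For each x ∈ X, list the open sets U ∈ τ with x ∈ U, then check whether U ∩ (A ∖ {x}) ≠ ∅ for every such U.
  x = 39: open {39} ∋ x has {39} ∩ (A ∖ {39}) = ∅, so x is NOT a limit point.
  x = 40: opens ∋ x are {39, 40, 42}, {39, 40, 41, 42}; each meets A ∖ {40}, so x IS a limit point.
  x = 41: opens ∋ x are {39, 41, 42}, {39, 40, 41, 42}; each meets A ∖ {41}, so x IS a limit point.
  x = 42: open {39, 42} ∋ x has {39, 42} ∩ (A ∖ {42}) = ∅, so x is NOT a limit point.
Collecting: A' = {40, 41}.


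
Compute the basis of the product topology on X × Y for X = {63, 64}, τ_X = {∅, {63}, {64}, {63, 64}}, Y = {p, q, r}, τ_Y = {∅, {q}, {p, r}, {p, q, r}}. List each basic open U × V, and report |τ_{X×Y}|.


Basis B = {∅ × ∅, {63} × {q}, {64} × {q}, {63} × {p, r}, {63, 64} × {q}, {64} × {p, r}, {63} × {p, q, r}, {64} × {p, q, r}, {63, 64} × {p, r}, {63, 64} × {p, q, r}}; |τ_{X×Y}| = 16.

Enumerate products U × V with U ∈ τ_X, V ∈ τ_Y (deduplicated):
  ∅ × ∅ = {} (∅)
  {63} × {q} = {(63,q)}
  {64} × {q} = {(64,q)}
  {63} × {p, r} = {(63,p), (63,r)}
  {63, 64} × {q} = {(63,q), (64,q)}
  {64} × {p, r} = {(64,p), (64,r)}
  {63} × {p, q, r} = {(63,p), (63,q), (63,r)}
  {64} × {p, q, r} = {(64,p), (64,q), (64,r)}
  {63, 64} × {p, r} = {(63,p), (63,r), (64,p), (64,r)}
  {63, 64} × {p, q, r} = {(63,p), (63,q), (63,r), (64,p), (64,q), (64,r)}
These 10 distinct sets form the basis B.
Close under arbitrary unions to get τ_{X×Y}; counting gives |τ_{X×Y}| = 16.


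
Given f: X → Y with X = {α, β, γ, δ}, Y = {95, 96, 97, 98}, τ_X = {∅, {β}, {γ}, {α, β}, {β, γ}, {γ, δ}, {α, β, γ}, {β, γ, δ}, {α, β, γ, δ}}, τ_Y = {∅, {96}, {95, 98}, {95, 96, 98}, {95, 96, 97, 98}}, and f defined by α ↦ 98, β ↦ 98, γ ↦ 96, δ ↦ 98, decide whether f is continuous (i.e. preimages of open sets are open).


f is NOT continuous.

Compute f^{-1}(U) for each U ∈ τ_Y:
  U = ∅: f^{-1}(U) = ∅ ∈ τ_X ✓.
  U = {96}: f^{-1}(U) = {γ} ∈ τ_X ✓.
  U = {95, 98}: f^{-1}(U) = {α, β, δ} ∉ τ_X ✗.
  U = {95, 96, 98}: f^{-1}(U) = {α, β, γ, δ} ∈ τ_X ✓.
  U = {95, 96, 97, 98}: f^{-1}(U) = {α, β, γ, δ} ∈ τ_X ✓.
Found U = {95, 98} with f^{-1}(U) = {α, β, δ} not in τ_X. Therefore f is NOT continuous.


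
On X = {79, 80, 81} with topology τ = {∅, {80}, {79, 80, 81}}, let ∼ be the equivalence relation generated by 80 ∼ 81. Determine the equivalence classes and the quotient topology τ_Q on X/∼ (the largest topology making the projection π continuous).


X/∼ = {[79], [80=81]}; |τ_Q| = 2.

Equivalence classes: [79], [80=81].
Quotient map π: X → X/∼ sends 79 ↦ [79], 80 ↦ [80=81], 81 ↦ [80=81].
For each subset V ⊆ X/∼, compute π^{-1}(V) ⊆ X and check whether π^{-1}(V) ∈ τ. V is open in τ_Q iff π^{-1}(V) ∈ τ.
  V = {}: π^{-1}(V) = ∅ ∈ τ ✓.
  V = {[79]}: π^{-1}(V) = {79} ∉ τ ✗.
  V = {[80=81]}: π^{-1}(V) = {80, 81} ∉ τ ✗.
  V = {[79], [80=81]}: π^{-1}(V) = {79, 80, 81} ∈ τ ✓.
Open sets in the quotient: τ_Q = {{}, {[79], [80=81]}} (2 elements).


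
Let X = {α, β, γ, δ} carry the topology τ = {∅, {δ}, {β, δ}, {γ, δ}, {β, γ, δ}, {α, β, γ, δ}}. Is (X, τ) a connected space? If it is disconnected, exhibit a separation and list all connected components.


(X, τ) is connected.

Find clopen sets (U ∈ τ with X ∖ U ∈ τ):
  U = ∅, X ∖ U = {α, β, γ, δ} — both open, so U is clopen.
  U = {α, β, γ, δ}, X ∖ U = ∅ — both open, so U is clopen.
Only trivial clopens (∅ and X) exist, so (X, τ) is connected.
Compute connected components by grouping points that agree on all clopens:
  component: {α, β, γ, δ}


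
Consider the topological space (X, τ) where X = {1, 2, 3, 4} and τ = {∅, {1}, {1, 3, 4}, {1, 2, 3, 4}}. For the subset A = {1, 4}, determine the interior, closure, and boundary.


int(A) = {1}, cl(A) = {1, 2, 3, 4}, ∂A = {2, 3, 4}.

Closed sets in (X, τ) are complements of opens:
  closed(X, τ) = {∅, {2}, {2, 3, 4}, {1, 2, 3, 4}}.
int(A) = ⋃ {U ∈ τ : U ⊆ A}. Opens contained in A: ∅, {1}.
Taking the union of these: int(A) = {1}.
cl(A) = ⋂ {C closed : A ⊆ C}. Closed sets containing A: {1, 2, 3, 4}.
Intersecting these: cl(A) = {1, 2, 3, 4}.
∂A = cl(A) ∖ int(A) = {1, 2, 3, 4} ∖ {1} = {2, 3, 4}.


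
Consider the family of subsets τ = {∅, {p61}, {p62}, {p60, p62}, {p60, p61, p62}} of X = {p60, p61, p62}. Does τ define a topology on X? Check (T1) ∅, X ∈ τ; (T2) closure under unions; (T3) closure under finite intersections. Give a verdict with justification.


τ is NOT a topology on X.

Axiom (T1): ∅ ∈ τ? Yes; X ∈ τ? Yes.
Axiom (T2/T3): check pairwise unions and intersections of members of τ.
Counterexample for (T2): {p61} ∪ {p62} = {p61, p62} ∉ τ. Therefore τ is NOT a topology.


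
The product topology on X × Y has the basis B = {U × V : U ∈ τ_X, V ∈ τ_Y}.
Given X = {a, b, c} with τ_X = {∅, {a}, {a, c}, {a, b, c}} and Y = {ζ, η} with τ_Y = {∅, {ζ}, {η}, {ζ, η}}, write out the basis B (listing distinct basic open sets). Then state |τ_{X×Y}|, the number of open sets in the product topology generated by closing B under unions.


Basis B = {∅ × ∅, {a} × {ζ}, {a} × {η}, {a} × {ζ, η}, {a, c} × {ζ}, {a, c} × {η}, {a, b, c} × {ζ}, {a, b, c} × {η}, {a, c} × {ζ, η}, {a, b, c} × {ζ, η}}; |τ_{X×Y}| = 16.

Enumerate products U × V with U ∈ τ_X, V ∈ τ_Y (deduplicated):
  ∅ × ∅ = {} (∅)
  {a} × {ζ} = {(a,ζ)}
  {a} × {η} = {(a,η)}
  {a} × {ζ, η} = {(a,ζ), (a,η)}
  {a, c} × {ζ} = {(a,ζ), (c,ζ)}
  {a, c} × {η} = {(a,η), (c,η)}
  {a, b, c} × {ζ} = {(a,ζ), (b,ζ), (c,ζ)}
  {a, b, c} × {η} = {(a,η), (b,η), (c,η)}
  {a, c} × {ζ, η} = {(a,ζ), (a,η), (c,ζ), (c,η)}
  {a, b, c} × {ζ, η} = {(a,ζ), (a,η), (b,ζ), (b,η), (c,ζ), (c,η)}
These 10 distinct sets form the basis B.
Close under arbitrary unions to get τ_{X×Y}; counting gives |τ_{X×Y}| = 16.


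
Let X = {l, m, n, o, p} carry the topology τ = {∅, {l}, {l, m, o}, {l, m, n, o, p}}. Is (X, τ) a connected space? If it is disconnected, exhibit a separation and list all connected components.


(X, τ) is connected.

Find clopen sets (U ∈ τ with X ∖ U ∈ τ):
  U = ∅, X ∖ U = {l, m, n, o, p} — both open, so U is clopen.
  U = {l, m, n, o, p}, X ∖ U = ∅ — both open, so U is clopen.
Only trivial clopens (∅ and X) exist, so (X, τ) is connected.
Compute connected components by grouping points that agree on all clopens:
  component: {l, m, n, o, p}


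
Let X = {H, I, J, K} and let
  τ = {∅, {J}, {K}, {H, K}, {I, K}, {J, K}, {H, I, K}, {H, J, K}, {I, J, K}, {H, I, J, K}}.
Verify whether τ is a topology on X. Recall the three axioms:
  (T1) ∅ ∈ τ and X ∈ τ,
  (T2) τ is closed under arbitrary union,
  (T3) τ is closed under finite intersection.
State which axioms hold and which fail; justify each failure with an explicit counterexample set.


τ IS a topology on X.

Axiom (T1): ∅ ∈ τ? Yes; X ∈ τ? Yes.
Axiom (T2/T3): check pairwise unions and intersections of members of τ.
All pairwise intersections and unions checked — each lies in τ. Therefore τ satisfies (T1), (T2), (T3): it IS a topology on X.


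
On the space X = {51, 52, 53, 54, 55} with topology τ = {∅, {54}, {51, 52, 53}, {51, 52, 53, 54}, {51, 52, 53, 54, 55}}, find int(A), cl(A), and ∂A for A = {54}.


int(A) = {54}, cl(A) = {54, 55}, ∂A = {55}.

Closed sets in (X, τ) are complements of opens:
  closed(X, τ) = {∅, {55}, {54, 55}, {51, 52, 53, 55}, {51, 52, 53, 54, 55}}.
int(A) = ⋃ {U ∈ τ : U ⊆ A}. Opens contained in A: ∅, {54}.
Taking the union of these: int(A) = {54}.
cl(A) = ⋂ {C closed : A ⊆ C}. Closed sets containing A: {54, 55}, {51, 52, 53, 54, 55}.
Intersecting these: cl(A) = {54, 55}.
∂A = cl(A) ∖ int(A) = {54, 55} ∖ {54} = {55}.


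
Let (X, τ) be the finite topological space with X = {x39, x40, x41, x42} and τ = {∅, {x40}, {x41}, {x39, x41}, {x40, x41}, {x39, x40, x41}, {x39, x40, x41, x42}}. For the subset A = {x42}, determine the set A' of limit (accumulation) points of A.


A' = ∅

For each x ∈ X, list the open sets U ∈ τ with x ∈ U, then check whether U ∩ (A ∖ {x}) ≠ ∅ for every such U.
  x = x39: open {x39, x41} ∋ x has {x39, x41} ∩ (A ∖ {x39}) = ∅, so x is NOT a limit point.
  x = x40: open {x40} ∋ x has {x40} ∩ (A ∖ {x40}) = ∅, so x is NOT a limit point.
  x = x41: open {x41} ∋ x has {x41} ∩ (A ∖ {x41}) = ∅, so x is NOT a limit point.
  x = x42: open {x39, x40, x41, x42} ∋ x has {x39, x40, x41, x42} ∩ (A ∖ {x42}) = ∅, so x is NOT a limit point.
Collecting: A' = ∅.


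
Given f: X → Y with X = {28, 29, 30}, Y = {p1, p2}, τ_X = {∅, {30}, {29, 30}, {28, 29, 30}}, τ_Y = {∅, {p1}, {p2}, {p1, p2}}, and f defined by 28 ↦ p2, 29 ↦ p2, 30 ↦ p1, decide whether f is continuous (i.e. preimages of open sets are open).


f is NOT continuous.

Compute f^{-1}(U) for each U ∈ τ_Y:
  U = ∅: f^{-1}(U) = ∅ ∈ τ_X ✓.
  U = {p1}: f^{-1}(U) = {30} ∈ τ_X ✓.
  U = {p2}: f^{-1}(U) = {28, 29} ∉ τ_X ✗.
  U = {p1, p2}: f^{-1}(U) = {28, 29, 30} ∈ τ_X ✓.
Found U = {p2} with f^{-1}(U) = {28, 29} not in τ_X. Therefore f is NOT continuous.


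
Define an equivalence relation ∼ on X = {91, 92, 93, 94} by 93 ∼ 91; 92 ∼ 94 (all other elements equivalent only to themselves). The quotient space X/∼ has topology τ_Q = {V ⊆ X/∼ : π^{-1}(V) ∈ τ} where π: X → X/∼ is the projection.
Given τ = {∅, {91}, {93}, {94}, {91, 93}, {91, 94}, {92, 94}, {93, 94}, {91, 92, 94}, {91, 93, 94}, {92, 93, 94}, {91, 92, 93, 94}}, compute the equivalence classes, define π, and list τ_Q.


X/∼ = {[91=93], [92=94]}; |τ_Q| = 4.

Equivalence classes: [91=93], [92=94].
Quotient map π: X → X/∼ sends 91 ↦ [91=93], 92 ↦ [92=94], 93 ↦ [91=93], 94 ↦ [92=94].
For each subset V ⊆ X/∼, compute π^{-1}(V) ⊆ X and check whether π^{-1}(V) ∈ τ. V is open in τ_Q iff π^{-1}(V) ∈ τ.
  V = {}: π^{-1}(V) = ∅ ∈ τ ✓.
  V = {[91=93]}: π^{-1}(V) = {91, 93} ∈ τ ✓.
  V = {[92=94]}: π^{-1}(V) = {92, 94} ∈ τ ✓.
  V = {[91=93], [92=94]}: π^{-1}(V) = {91, 92, 93, 94} ∈ τ ✓.
Open sets in the quotient: τ_Q = {{}, {[91=93]}, {[92=94]}, {[91=93], [92=94]}} (4 elements).


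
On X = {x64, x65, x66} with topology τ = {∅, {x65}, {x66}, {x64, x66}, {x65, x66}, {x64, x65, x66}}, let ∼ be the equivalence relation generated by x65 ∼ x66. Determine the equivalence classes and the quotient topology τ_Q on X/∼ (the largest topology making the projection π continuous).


X/∼ = {[x64], [x65=x66]}; |τ_Q| = 3.

Equivalence classes: [x64], [x65=x66].
Quotient map π: X → X/∼ sends x64 ↦ [x64], x65 ↦ [x65=x66], x66 ↦ [x65=x66].
For each subset V ⊆ X/∼, compute π^{-1}(V) ⊆ X and check whether π^{-1}(V) ∈ τ. V is open in τ_Q iff π^{-1}(V) ∈ τ.
  V = {}: π^{-1}(V) = ∅ ∈ τ ✓.
  V = {[x64]}: π^{-1}(V) = {x64} ∉ τ ✗.
  V = {[x65=x66]}: π^{-1}(V) = {x65, x66} ∈ τ ✓.
  V = {[x64], [x65=x66]}: π^{-1}(V) = {x64, x65, x66} ∈ τ ✓.
Open sets in the quotient: τ_Q = {{}, {[x65=x66]}, {[x64], [x65=x66]}} (3 elements).


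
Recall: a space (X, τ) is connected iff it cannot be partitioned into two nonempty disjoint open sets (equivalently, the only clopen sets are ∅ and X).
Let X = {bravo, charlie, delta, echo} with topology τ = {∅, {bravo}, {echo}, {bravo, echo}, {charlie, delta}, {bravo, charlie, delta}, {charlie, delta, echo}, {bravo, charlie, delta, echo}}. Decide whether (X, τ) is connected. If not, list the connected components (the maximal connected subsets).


(X, τ) is disconnected; components = [{bravo}, {echo}, {charlie, delta}].

Find clopen sets (U ∈ τ with X ∖ U ∈ τ):
  U = ∅, X ∖ U = {bravo, charlie, delta, echo} — both open, so U is clopen.
  U = {bravo}, X ∖ U = {charlie, delta, echo} — both open, so U is clopen.
  U = {echo}, X ∖ U = {bravo, charlie, delta} — both open, so U is clopen.
  U = {bravo, echo}, X ∖ U = {charlie, delta} — both open, so U is clopen.
  U = {charlie, delta}, X ∖ U = {bravo, echo} — both open, so U is clopen.
  U = {bravo, charlie, delta}, X ∖ U = {echo} — both open, so U is clopen.
  U = {charlie, delta, echo}, X ∖ U = {bravo} — both open, so U is clopen.
  U = {bravo, charlie, delta, echo}, X ∖ U = ∅ — both open, so U is clopen.
Nontrivial clopen(s) exist: e.g. {charlie, delta, echo}. So (X, τ) is disconnected.
Compute connected components by grouping points that agree on all clopens:
  component: {bravo}
  component: {echo}
  component: {charlie, delta}


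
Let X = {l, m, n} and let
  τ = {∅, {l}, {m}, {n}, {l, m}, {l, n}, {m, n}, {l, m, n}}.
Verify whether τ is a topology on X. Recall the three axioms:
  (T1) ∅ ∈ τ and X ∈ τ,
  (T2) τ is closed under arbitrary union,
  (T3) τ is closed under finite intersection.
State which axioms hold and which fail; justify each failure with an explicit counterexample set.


τ IS a topology on X.

Axiom (T1): ∅ ∈ τ? Yes; X ∈ τ? Yes.
Axiom (T2/T3): check pairwise unions and intersections of members of τ.
All pairwise intersections and unions checked — each lies in τ. Therefore τ satisfies (T1), (T2), (T3): it IS a topology on X.


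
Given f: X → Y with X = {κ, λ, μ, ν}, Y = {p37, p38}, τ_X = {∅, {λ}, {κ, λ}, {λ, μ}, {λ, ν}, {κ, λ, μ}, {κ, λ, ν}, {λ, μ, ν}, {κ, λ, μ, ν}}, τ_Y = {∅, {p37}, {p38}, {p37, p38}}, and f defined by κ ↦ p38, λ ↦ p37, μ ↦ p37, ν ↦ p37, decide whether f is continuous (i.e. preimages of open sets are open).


f is NOT continuous.

Compute f^{-1}(U) for each U ∈ τ_Y:
  U = ∅: f^{-1}(U) = ∅ ∈ τ_X ✓.
  U = {p37}: f^{-1}(U) = {λ, μ, ν} ∈ τ_X ✓.
  U = {p38}: f^{-1}(U) = {κ} ∉ τ_X ✗.
  U = {p37, p38}: f^{-1}(U) = {κ, λ, μ, ν} ∈ τ_X ✓.
Found U = {p38} with f^{-1}(U) = {κ} not in τ_X. Therefore f is NOT continuous.


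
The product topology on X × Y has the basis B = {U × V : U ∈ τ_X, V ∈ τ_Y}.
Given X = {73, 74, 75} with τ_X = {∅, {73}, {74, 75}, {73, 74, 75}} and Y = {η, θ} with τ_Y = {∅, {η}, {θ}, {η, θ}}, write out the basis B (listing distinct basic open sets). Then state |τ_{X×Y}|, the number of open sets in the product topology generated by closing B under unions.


Basis B = {∅ × ∅, {73} × {η}, {73} × {θ}, {73} × {η, θ}, {74, 75} × {η}, {74, 75} × {θ}, {73, 74, 75} × {η}, {73, 74, 75} × {θ}, {74, 75} × {η, θ}, {73, 74, 75} × {η, θ}}; |τ_{X×Y}| = 16.

Enumerate products U × V with U ∈ τ_X, V ∈ τ_Y (deduplicated):
  ∅ × ∅ = {} (∅)
  {73} × {η} = {(73,η)}
  {73} × {θ} = {(73,θ)}
  {73} × {η, θ} = {(73,η), (73,θ)}
  {74, 75} × {η} = {(74,η), (75,η)}
  {74, 75} × {θ} = {(74,θ), (75,θ)}
  {73, 74, 75} × {η} = {(73,η), (74,η), (75,η)}
  {73, 74, 75} × {θ} = {(73,θ), (74,θ), (75,θ)}
  {74, 75} × {η, θ} = {(74,η), (74,θ), (75,η), (75,θ)}
  {73, 74, 75} × {η, θ} = {(73,η), (73,θ), (74,η), (74,θ), (75,η), (75,θ)}
These 10 distinct sets form the basis B.
Close under arbitrary unions to get τ_{X×Y}; counting gives |τ_{X×Y}| = 16.


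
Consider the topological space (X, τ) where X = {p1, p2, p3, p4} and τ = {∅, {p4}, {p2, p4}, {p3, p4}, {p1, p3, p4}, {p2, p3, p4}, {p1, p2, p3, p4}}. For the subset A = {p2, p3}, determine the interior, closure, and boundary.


int(A) = ∅, cl(A) = {p1, p2, p3}, ∂A = {p1, p2, p3}.

Closed sets in (X, τ) are complements of opens:
  closed(X, τ) = {∅, {p1}, {p2}, {p1, p2}, {p1, p3}, {p1, p2, p3}, {p1, p2, p3, p4}}.
int(A) = ⋃ {U ∈ τ : U ⊆ A}. Opens contained in A: ∅.
Taking the union of these: int(A) = ∅.
cl(A) = ⋂ {C closed : A ⊆ C}. Closed sets containing A: {p1, p2, p3}, {p1, p2, p3, p4}.
Intersecting these: cl(A) = {p1, p2, p3}.
∂A = cl(A) ∖ int(A) = {p1, p2, p3} ∖ ∅ = {p1, p2, p3}.


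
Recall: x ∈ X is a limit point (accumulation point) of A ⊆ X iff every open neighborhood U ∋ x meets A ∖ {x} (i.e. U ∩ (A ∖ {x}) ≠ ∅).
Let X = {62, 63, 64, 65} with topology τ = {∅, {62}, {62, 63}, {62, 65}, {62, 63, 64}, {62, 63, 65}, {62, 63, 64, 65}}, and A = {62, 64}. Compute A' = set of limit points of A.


A' = {63, 64, 65}

For each x ∈ X, list the open sets U ∈ τ with x ∈ U, then check whether U ∩ (A ∖ {x}) ≠ ∅ for every such U.
  x = 62: open {62} ∋ x has {62} ∩ (A ∖ {62}) = ∅, so x is NOT a limit point.
  x = 63: opens ∋ x are {62, 63}, {62, 63, 64}, {62, 63, 65}, {62, 63, 64, 65}; each meets A ∖ {63}, so x IS a limit point.
  x = 64: opens ∋ x are {62, 63, 64}, {62, 63, 64, 65}; each meets A ∖ {64}, so x IS a limit point.
  x = 65: opens ∋ x are {62, 65}, {62, 63, 65}, {62, 63, 64, 65}; each meets A ∖ {65}, so x IS a limit point.
Collecting: A' = {63, 64, 65}.


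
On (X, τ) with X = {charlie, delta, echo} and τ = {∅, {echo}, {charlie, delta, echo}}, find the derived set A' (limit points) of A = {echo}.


A' = {charlie, delta}

For each x ∈ X, list the open sets U ∈ τ with x ∈ U, then check whether U ∩ (A ∖ {x}) ≠ ∅ for every such U.
  x = charlie: opens ∋ x are {charlie, delta, echo}; each meets A ∖ {charlie}, so x IS a limit point.
  x = delta: opens ∋ x are {charlie, delta, echo}; each meets A ∖ {delta}, so x IS a limit point.
  x = echo: open {echo} ∋ x has {echo} ∩ (A ∖ {echo}) = ∅, so x is NOT a limit point.
Collecting: A' = {charlie, delta}.


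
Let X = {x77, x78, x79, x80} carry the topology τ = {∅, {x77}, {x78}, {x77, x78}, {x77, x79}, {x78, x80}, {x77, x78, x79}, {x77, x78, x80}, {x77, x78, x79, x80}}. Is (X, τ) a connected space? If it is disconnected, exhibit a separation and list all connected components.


(X, τ) is disconnected; components = [{x77, x79}, {x78, x80}].

Find clopen sets (U ∈ τ with X ∖ U ∈ τ):
  U = ∅, X ∖ U = {x77, x78, x79, x80} — both open, so U is clopen.
  U = {x77, x79}, X ∖ U = {x78, x80} — both open, so U is clopen.
  U = {x78, x80}, X ∖ U = {x77, x79} — both open, so U is clopen.
  U = {x77, x78, x79, x80}, X ∖ U = ∅ — both open, so U is clopen.
Nontrivial clopen(s) exist: e.g. {x77, x79}. So (X, τ) is disconnected.
Compute connected components by grouping points that agree on all clopens:
  component: {x77, x79}
  component: {x78, x80}


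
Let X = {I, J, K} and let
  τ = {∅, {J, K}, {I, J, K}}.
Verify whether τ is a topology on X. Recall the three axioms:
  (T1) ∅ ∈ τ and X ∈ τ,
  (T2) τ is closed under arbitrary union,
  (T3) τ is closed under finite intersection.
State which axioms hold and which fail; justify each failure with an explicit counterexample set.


τ IS a topology on X.

Axiom (T1): ∅ ∈ τ? Yes; X ∈ τ? Yes.
Axiom (T2/T3): check pairwise unions and intersections of members of τ.
All pairwise intersections and unions checked — each lies in τ. Therefore τ satisfies (T1), (T2), (T3): it IS a topology on X.
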